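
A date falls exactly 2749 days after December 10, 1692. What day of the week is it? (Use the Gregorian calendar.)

Dec 10, 1692 is a Wednesday.
2749 mod 7 = 5, so 2749 days after a Wednesday is Wednesday + 5 = Monday.

Monday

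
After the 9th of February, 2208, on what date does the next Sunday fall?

Feb 9, 2208 is a Tuesday.
From Tuesday to the next Sunday is 5 days.
Feb 9, 2208 + 5 = Feb 14, 2208.

February 14, 2208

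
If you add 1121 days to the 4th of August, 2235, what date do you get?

+366 (one year; includes Feb 29, 2236) → Aug 4, 2236 (755 left).
+365 (one year) → Aug 4, 2237 (390 left).
Aug has 31 days: +28 → Sep 1, 2237 (362 left).
Sep has 30 days: +30 → Oct 1, 2237 (332 left).
Oct has 31 days: +31 → Nov 1, 2237 (301 left).
Nov has 30 days: +30 → Dec 1, 2237 (271 left).
Dec has 31 days: +31 → Jan 1, 2238 (240 left).
Jan has 31 days: +31 → Feb 1, 2238 (209 left).
Feb has 28 days: +28 → Mar 1, 2238 (181 left).
Mar has 31 days: +31 → Apr 1, 2238 (150 left).
Apr has 30 days: +30 → May 1, 2238 (120 left).
May has 31 days: +31 → Jun 1, 2238 (89 left).
Jun has 30 days: +30 → Jul 1, 2238 (59 left).
Jul has 31 days: +31 → Aug 1, 2238 (28 left).
+28 → Aug 29, 2238.

August 29, 2238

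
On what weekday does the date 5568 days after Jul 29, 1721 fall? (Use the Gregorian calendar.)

First find the weekday of Jul 29, 1721. Doomsday rule: the anchor day for the 1700s is Sunday. For year 21: 21÷12 = 1 r 9, and 9÷4 = 2, so 1+9+2 = 12.
Sunday + 12 ≡ Friday — that's 1721's doomsday.
In July the doomsday date is Jul 11.
Jul 29 is 18 days after Jul 11; 18 mod 7 = 4, so Friday + 4 = Tuesday.
5568 mod 7 = 3, so 5568 days after a Tuesday is Tuesday + 3 = Friday.

Friday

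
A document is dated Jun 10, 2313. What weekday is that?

Tuesday

Doomsday rule: the anchor day for the 2300s is Wednesday. For year 13: 13÷12 = 1 r 1, and 1÷4 = 0, so 1+1+0 = 2.
Wednesday + 2 ≡ Friday — that's 2313's doomsday.
In June the doomsday date is Jun 6.
Jun 10 is 4 days after Jun 6; 4 mod 7 = 4, so Friday + 4 = Tuesday.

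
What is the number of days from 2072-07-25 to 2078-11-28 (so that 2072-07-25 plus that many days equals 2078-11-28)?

2317

Jul 25, 2072 → Jul 25, 2073: 365 days.
Jul 25, 2073 → Jul 25, 2074: 365 days.
Jul 25, 2074 → Jul 25, 2075: 365 days.
Jul 25, 2075 → Jul 25, 2076: 366 days (Feb 29, 2076 is in that span).
Jul 25, 2076 → Jul 25, 2077: 365 days.
Jul 25, 2077 → Jul 25, 2078: 365 days.
Jul 25, 2078 → Aug 25, 2078: 31 days (July has 31).
Aug 25, 2078 → Sep 25, 2078: 31 days (August has 31).
Sep 25, 2078 → Oct 25, 2078: 30 days (September has 30).
Oct 25, 2078 → Nov 25, 2078: 31 days (October has 31).
Nov 25, 2078 → Nov 28, 2078: 3 days.
Total: 2317 days.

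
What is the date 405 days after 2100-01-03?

+365 (one year) → Jan 3, 2101 (40 left).
Jan has 31 days: +29 → Feb 1, 2101 (11 left).
+11 → Feb 12, 2101.

February 12, 2101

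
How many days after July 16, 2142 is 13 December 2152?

Jul 16, 2142 → Jul 16, 2143: 365 days.
Jul 16, 2143 → Jul 16, 2144: 366 days (Feb 29, 2144 is in that span).
Jul 16, 2144 → Jul 16, 2145: 365 days.
Jul 16, 2145 → Jul 16, 2146: 365 days.
Jul 16, 2146 → Jul 16, 2147: 365 days.
Jul 16, 2147 → Jul 16, 2148: 366 days (Feb 29, 2148 is in that span).
Jul 16, 2148 → Jul 16, 2149: 365 days.
Jul 16, 2149 → Jul 16, 2150: 365 days.
Jul 16, 2150 → Jul 16, 2151: 365 days.
Jul 16, 2151 → Jul 16, 2152: 366 days (Feb 29, 2152 is in that span).
Jul 16, 2152 → Aug 16, 2152: 31 days (July has 31).
Aug 16, 2152 → Sep 16, 2152: 31 days (August has 31).
Sep 16, 2152 → Oct 16, 2152: 30 days (September has 30).
Oct 16, 2152 → Nov 16, 2152: 31 days (October has 31).
Nov 16, 2152 → Dec 13, 2152: 27 days.
Total: 3803 days.

3803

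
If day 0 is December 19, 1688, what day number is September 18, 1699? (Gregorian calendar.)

3925

Dec 19, 1688 → Dec 19, 1689: 365 days.
Dec 19, 1689 → Dec 19, 1690: 365 days.
Dec 19, 1690 → Dec 19, 1691: 365 days.
Dec 19, 1691 → Dec 19, 1692: 366 days (Feb 29, 1692 is in that span).
Dec 19, 1692 → Dec 19, 1693: 365 days.
Dec 19, 1693 → Dec 19, 1694: 365 days.
Dec 19, 1694 → Dec 19, 1695: 365 days.
Dec 19, 1695 → Dec 19, 1696: 366 days (Feb 29, 1696 is in that span).
Dec 19, 1696 → Dec 19, 1697: 365 days.
Dec 19, 1697 → Dec 19, 1698: 365 days.
Dec 19, 1698 → Jan 19, 1699: 31 days (December has 31).
Jan 19, 1699 → Feb 19, 1699: 31 days (January has 31).
Feb 19, 1699 → Mar 19, 1699: 28 days (February has 28).
Mar 19, 1699 → Apr 19, 1699: 31 days (March has 31).
Apr 19, 1699 → May 19, 1699: 30 days (April has 30).
May 19, 1699 → Jun 19, 1699: 31 days (May has 31).
Jun 19, 1699 → Jul 19, 1699: 30 days (June has 30).
Jul 19, 1699 → Aug 19, 1699: 31 days (July has 31).
Aug 19, 1699 → Sep 18, 1699: 30 days.
Total: 3925 days.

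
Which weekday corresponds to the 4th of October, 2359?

Doomsday rule: the anchor day for the 2300s is Wednesday. For year 59: 59÷12 = 4 r 11, and 11÷4 = 2, so 4+11+2 = 17.
Wednesday + 17 ≡ Saturday — that's 2359's doomsday.
In October the doomsday date is Oct 10.
Oct 4 is 6 days before Oct 10; 6 mod 7 = 6, so Saturday − 6 = Sunday.

Sunday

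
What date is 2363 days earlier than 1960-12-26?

July 8, 1954

−366 (one year; includes Feb 29, 1960) → Dec 26, 1959 (1997 left).
−365 (one year) → Dec 26, 1958 (1632 left).
−365 (one year) → Dec 26, 1957 (1267 left).
−365 (one year) → Dec 26, 1956 (902 left).
−366 (one year; includes Feb 29, 1956) → Dec 26, 1955 (536 left).
−365 (one year) → Dec 26, 1954 (171 left).
−26 → Nov 30, 1954 (end of Nov, 30 days; 145 left).
−30 → Oct 31, 1954 (end of Oct, 31 days; 115 left).
−31 → Sep 30, 1954 (end of Sep, 30 days; 84 left).
−30 → Aug 31, 1954 (end of Aug, 31 days; 54 left).
−31 → Jul 31, 1954 (end of Jul, 31 days; 23 left).
−23 → Jul 8, 1954.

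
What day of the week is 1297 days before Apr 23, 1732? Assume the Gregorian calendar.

Apr 23, 1732 is a Wednesday.
1297 mod 7 = 2, so 1297 days before a Wednesday is Wednesday − 2 = Monday.

Monday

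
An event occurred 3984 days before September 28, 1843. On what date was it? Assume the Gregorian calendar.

October 31, 1832

−365 (one year) → Sep 28, 1842 (3619 left).
−365 (one year) → Sep 28, 1841 (3254 left).
−365 (one year) → Sep 28, 1840 (2889 left).
−366 (one year; includes Feb 29, 1840) → Sep 28, 1839 (2523 left).
−365 (one year) → Sep 28, 1838 (2158 left).
−365 (one year) → Sep 28, 1837 (1793 left).
−365 (one year) → Sep 28, 1836 (1428 left).
−366 (one year; includes Feb 29, 1836) → Sep 28, 1835 (1062 left).
−365 (one year) → Sep 28, 1834 (697 left).
−365 (one year) → Sep 28, 1833 (332 left).
−28 → Aug 31, 1833 (end of Aug, 31 days; 304 left).
−31 → Jul 31, 1833 (end of Jul, 31 days; 273 left).
−31 → Jun 30, 1833 (end of Jun, 30 days; 242 left).
−30 → May 31, 1833 (end of May, 31 days; 212 left).
−31 → Apr 30, 1833 (end of Apr, 30 days; 181 left).
−30 → Mar 31, 1833 (end of Mar, 31 days; 151 left).
−31 → Feb 28, 1833 (end of Feb, 28 days; 120 left).
−28 → Jan 31, 1833 (end of Jan, 31 days; 92 left).
−31 → Dec 31, 1832 (end of Dec, 31 days; 61 left).
−31 → Nov 30, 1832 (end of Nov, 30 days; 30 left).
−30 → Oct 31, 1832 (end of Oct, 31 days; 0 left).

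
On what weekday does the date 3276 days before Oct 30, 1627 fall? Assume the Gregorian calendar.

Saturday

First find the weekday of Oct 30, 1627. Doomsday rule: the anchor day for the 1600s is Tuesday. For year 27: 27÷12 = 2 r 3, and 3÷4 = 0, so 2+3+0 = 5.
Tuesday + 5 ≡ Sunday — that's 1627's doomsday.
In October the doomsday date is Oct 10.
Oct 30 is 20 days after Oct 10; 20 mod 7 = 6, so Sunday + 6 = Saturday.
3276 mod 7 = 0, so 3276 days before a Saturday is Saturday − 0 = Saturday.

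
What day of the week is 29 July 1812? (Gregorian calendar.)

Doomsday rule: the anchor day for the 1800s is Friday. For year 12: 12÷12 = 1 r 0, and 0÷4 = 0, so 1+0+0 = 1.
Friday + 1 ≡ Saturday — that's 1812's doomsday.
In July the doomsday date is Jul 11.
Jul 29 is 18 days after Jul 11; 18 mod 7 = 4, so Saturday + 4 = Wednesday.

Wednesday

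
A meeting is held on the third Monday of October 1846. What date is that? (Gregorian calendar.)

October 19, 1846

October 1, 1846 is a Thursday.
The first Monday is therefore October 5 (4 days later).
The third Monday is 5 + 2×7 = October 19.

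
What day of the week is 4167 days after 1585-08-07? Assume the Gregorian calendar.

First find the weekday of Aug 7, 1585. Doomsday rule: the anchor day for the 1500s is Wednesday. For year 85: 85÷12 = 7 r 1, and 1÷4 = 0, so 7+1+0 = 8.
Wednesday + 8 ≡ Thursday — that's 1585's doomsday.
In August the doomsday date is Aug 8.
Aug 7 is 1 day before Aug 8; 1 mod 7 = 1, so Thursday − 1 = Wednesday.
4167 mod 7 = 2, so 4167 days after a Wednesday is Wednesday + 2 = Friday.

Friday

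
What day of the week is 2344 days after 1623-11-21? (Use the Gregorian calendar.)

First find the weekday of Nov 21, 1623. Doomsday rule: the anchor day for the 1600s is Tuesday. For year 23: 23÷12 = 1 r 11, and 11÷4 = 2, so 1+11+2 = 14.
Tuesday + 14 ≡ Tuesday — that's 1623's doomsday.
In November the doomsday date is Nov 7.
Nov 21 is 14 days after Nov 7; 14 mod 7 = 0, so Tuesday + 0 = Tuesday.
2344 mod 7 = 6, so 2344 days after a Tuesday is Tuesday + 6 = Monday.

Monday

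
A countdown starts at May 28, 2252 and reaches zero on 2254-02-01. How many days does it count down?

614

May 28, 2252 → May 28, 2253: 365 days.
May 28, 2253 → Jun 28, 2253: 31 days (May has 31).
Jun 28, 2253 → Jul 28, 2253: 30 days (June has 30).
Jul 28, 2253 → Aug 28, 2253: 31 days (July has 31).
Aug 28, 2253 → Sep 28, 2253: 31 days (August has 31).
Sep 28, 2253 → Oct 28, 2253: 30 days (September has 30).
Oct 28, 2253 → Nov 28, 2253: 31 days (October has 31).
Nov 28, 2253 → Dec 28, 2253: 30 days (November has 30).
Dec 28, 2253 → Jan 28, 2254: 31 days (December has 31).
Jan 28, 2254 → Feb 1, 2254: 4 days.
Total: 614 days.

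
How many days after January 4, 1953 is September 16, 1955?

Jan 4, 1953 → Jan 4, 1954: 365 days.
Jan 4, 1954 → Jan 4, 1955: 365 days.
Jan 4, 1955 → Feb 4, 1955: 31 days (January has 31).
Feb 4, 1955 → Mar 4, 1955: 28 days (February has 28).
Mar 4, 1955 → Apr 4, 1955: 31 days (March has 31).
Apr 4, 1955 → May 4, 1955: 30 days (April has 30).
May 4, 1955 → Jun 4, 1955: 31 days (May has 31).
Jun 4, 1955 → Jul 4, 1955: 30 days (June has 30).
Jul 4, 1955 → Aug 4, 1955: 31 days (July has 31).
Aug 4, 1955 → Sep 4, 1955: 31 days (August has 31).
Sep 4, 1955 → Sep 16, 1955: 12 days.
Total: 985 days.

985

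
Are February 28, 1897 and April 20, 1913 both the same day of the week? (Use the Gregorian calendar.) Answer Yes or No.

Yes

From Feb 28, 1897 to Apr 20, 1913 is 5894 days.
5894 mod 7 = 0, so they are the same weekday.
(Feb 28, 1897 is a Sunday; Apr 20, 1913 is a Sunday.)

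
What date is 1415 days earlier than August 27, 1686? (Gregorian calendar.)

−365 (one year) → Aug 27, 1685 (1050 left).
−365 (one year) → Aug 27, 1684 (685 left).
−366 (one year; includes Feb 29, 1684) → Aug 27, 1683 (319 left).
−27 → Jul 31, 1683 (end of Jul, 31 days; 292 left).
−31 → Jun 30, 1683 (end of Jun, 30 days; 261 left).
−30 → May 31, 1683 (end of May, 31 days; 231 left).
−31 → Apr 30, 1683 (end of Apr, 30 days; 200 left).
−30 → Mar 31, 1683 (end of Mar, 31 days; 170 left).
−31 → Feb 28, 1683 (end of Feb, 28 days; 139 left).
−28 → Jan 31, 1683 (end of Jan, 31 days; 111 left).
−31 → Dec 31, 1682 (end of Dec, 31 days; 80 left).
−31 → Nov 30, 1682 (end of Nov, 30 days; 49 left).
−30 → Oct 31, 1682 (end of Oct, 31 days; 19 left).
−19 → Oct 12, 1682.

October 12, 1682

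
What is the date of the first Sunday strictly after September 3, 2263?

Sep 3, 2263 is a Thursday.
From Thursday to the next Sunday is 3 days.
Sep 3, 2263 + 3 = Sep 6, 2263.

September 6, 2263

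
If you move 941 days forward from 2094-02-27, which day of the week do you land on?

Tuesday

First find the weekday of Feb 27, 2094. Doomsday rule: the anchor day for the 2000s is Tuesday. For year 94: 94÷12 = 7 r 10, and 10÷4 = 2, so 7+10+2 = 19.
Tuesday + 19 ≡ Sunday — that's 2094's doomsday.
In February the doomsday date is Feb 28 (2094 is not a leap year).
Feb 27 is 1 day before Feb 28; 1 mod 7 = 1, so Sunday − 1 = Saturday.
941 mod 7 = 3, so 941 days after a Saturday is Saturday + 3 = Tuesday.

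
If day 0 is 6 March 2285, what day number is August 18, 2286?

530

Mar 6, 2285 → Mar 6, 2286: 365 days.
Mar 6, 2286 → Apr 6, 2286: 31 days (March has 31).
Apr 6, 2286 → May 6, 2286: 30 days (April has 30).
May 6, 2286 → Jun 6, 2286: 31 days (May has 31).
Jun 6, 2286 → Jul 6, 2286: 30 days (June has 30).
Jul 6, 2286 → Aug 6, 2286: 31 days (July has 31).
Aug 6, 2286 → Aug 18, 2286: 12 days.
Total: 530 days.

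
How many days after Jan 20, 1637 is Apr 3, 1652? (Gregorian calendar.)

5552

Jan 20, 1637 → Jan 20, 1638: 365 days.
Jan 20, 1638 → Jan 20, 1639: 365 days.
Jan 20, 1639 → Jan 20, 1640: 365 days.
Jan 20, 1640 → Jan 20, 1641: 366 days (Feb 29, 1640 is in that span).
Jan 20, 1641 → Jan 20, 1642: 365 days.
Jan 20, 1642 → Jan 20, 1643: 365 days.
Jan 20, 1643 → Jan 20, 1644: 365 days.
Jan 20, 1644 → Jan 20, 1645: 366 days (Feb 29, 1644 is in that span).
Jan 20, 1645 → Jan 20, 1646: 365 days.
Jan 20, 1646 → Jan 20, 1647: 365 days.
Jan 20, 1647 → Jan 20, 1648: 365 days.
Jan 20, 1648 → Jan 20, 1649: 366 days (Feb 29, 1648 is in that span).
Jan 20, 1649 → Jan 20, 1650: 365 days.
Jan 20, 1650 → Jan 20, 1651: 365 days.
Jan 20, 1651 → Jan 20, 1652: 365 days.
Jan 20, 1652 → Feb 20, 1652: 31 days (January has 31).
Feb 20, 1652 → Mar 20, 1652: 29 days (February has 29).
Mar 20, 1652 → Apr 3, 1652: 14 days.
Total: 5552 days.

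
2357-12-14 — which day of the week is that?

Saturday

Doomsday rule: the anchor day for the 2300s is Wednesday. For year 57: 57÷12 = 4 r 9, and 9÷4 = 2, so 4+9+2 = 15.
Wednesday + 15 ≡ Thursday — that's 2357's doomsday.
In December the doomsday date is Dec 12.
Dec 14 is 2 days after Dec 12; 2 mod 7 = 2, so Thursday + 2 = Saturday.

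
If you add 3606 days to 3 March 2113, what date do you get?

+365 (one year) → Mar 3, 2114 (3241 left).
+365 (one year) → Mar 3, 2115 (2876 left).
+366 (one year; includes Feb 29, 2116) → Mar 3, 2116 (2510 left).
+365 (one year) → Mar 3, 2117 (2145 left).
+365 (one year) → Mar 3, 2118 (1780 left).
+365 (one year) → Mar 3, 2119 (1415 left).
+366 (one year; includes Feb 29, 2120) → Mar 3, 2120 (1049 left).
+365 (one year) → Mar 3, 2121 (684 left).
+365 (one year) → Mar 3, 2122 (319 left).
Mar has 31 days: +29 → Apr 1, 2122 (290 left).
Apr has 30 days: +30 → May 1, 2122 (260 left).
May has 31 days: +31 → Jun 1, 2122 (229 left).
Jun has 30 days: +30 → Jul 1, 2122 (199 left).
Jul has 31 days: +31 → Aug 1, 2122 (168 left).
Aug has 31 days: +31 → Sep 1, 2122 (137 left).
Sep has 30 days: +30 → Oct 1, 2122 (107 left).
Oct has 31 days: +31 → Nov 1, 2122 (76 left).
Nov has 30 days: +30 → Dec 1, 2122 (46 left).
Dec has 31 days: +31 → Jan 1, 2123 (15 left).
+15 → Jan 16, 2123.

January 16, 2123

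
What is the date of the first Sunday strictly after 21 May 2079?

May 21, 2079 is a Sunday.
From Sunday to the next Sunday is 7 days.
May 21, 2079 + 7 = May 28, 2079.

May 28, 2079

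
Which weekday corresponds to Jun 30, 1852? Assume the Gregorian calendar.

Wednesday

Doomsday rule: the anchor day for the 1800s is Friday. For year 52: 52÷12 = 4 r 4, and 4÷4 = 1, so 4+4+1 = 9.
Friday + 9 ≡ Sunday — that's 1852's doomsday.
In June the doomsday date is Jun 6.
Jun 30 is 24 days after Jun 6; 24 mod 7 = 3, so Sunday + 3 = Wednesday.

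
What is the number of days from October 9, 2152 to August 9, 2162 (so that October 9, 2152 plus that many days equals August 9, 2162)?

Oct 9, 2152 → Oct 9, 2153: 365 days.
Oct 9, 2153 → Oct 9, 2154: 365 days.
Oct 9, 2154 → Oct 9, 2155: 365 days.
Oct 9, 2155 → Oct 9, 2156: 366 days (Feb 29, 2156 is in that span).
Oct 9, 2156 → Oct 9, 2157: 365 days.
Oct 9, 2157 → Oct 9, 2158: 365 days.
Oct 9, 2158 → Oct 9, 2159: 365 days.
Oct 9, 2159 → Oct 9, 2160: 366 days (Feb 29, 2160 is in that span).
Oct 9, 2160 → Oct 9, 2161: 365 days.
Oct 9, 2161 → Nov 9, 2161: 31 days (October has 31).
Nov 9, 2161 → Dec 9, 2161: 30 days (November has 30).
Dec 9, 2161 → Jan 9, 2162: 31 days (December has 31).
Jan 9, 2162 → Feb 9, 2162: 31 days (January has 31).
Feb 9, 2162 → Mar 9, 2162: 28 days (February has 28).
Mar 9, 2162 → Apr 9, 2162: 31 days (March has 31).
Apr 9, 2162 → May 9, 2162: 30 days (April has 30).
May 9, 2162 → Jun 9, 2162: 31 days (May has 31).
Jun 9, 2162 → Jul 9, 2162: 30 days (June has 30).
Jul 9, 2162 → Aug 9, 2162: 31 days.
Total: 3591 days.

3591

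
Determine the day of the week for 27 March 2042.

Doomsday rule: the anchor day for the 2000s is Tuesday. For year 42: 42÷12 = 3 r 6, and 6÷4 = 1, so 3+6+1 = 10.
Tuesday + 10 ≡ Friday — that's 2042's doomsday.
In March the doomsday date is Mar 14.
Mar 27 is 13 days after Mar 14; 13 mod 7 = 6, so Friday + 6 = Thursday.

Thursday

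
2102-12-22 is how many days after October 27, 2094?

Oct 27, 2094 → Oct 27, 2095: 365 days.
Oct 27, 2095 → Oct 27, 2096: 366 days (Feb 29, 2096 is in that span).
Oct 27, 2096 → Oct 27, 2097: 365 days.
Oct 27, 2097 → Oct 27, 2098: 365 days.
Oct 27, 2098 → Oct 27, 2099: 365 days.
Oct 27, 2099 → Oct 27, 2100: 365 days.
Oct 27, 2100 → Oct 27, 2101: 365 days.
Oct 27, 2101 → Oct 27, 2102: 365 days.
Oct 27, 2102 → Nov 27, 2102: 31 days (October has 31).
Nov 27, 2102 → Dec 22, 2102: 25 days.
Total: 2977 days.

2977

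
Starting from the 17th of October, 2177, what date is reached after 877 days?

+365 (one year) → Oct 17, 2178 (512 left).
+365 (one year) → Oct 17, 2179 (147 left).
Oct has 31 days: +15 → Nov 1, 2179 (132 left).
Nov has 30 days: +30 → Dec 1, 2179 (102 left).
Dec has 31 days: +31 → Jan 1, 2180 (71 left).
Jan has 31 days: +31 → Feb 1, 2180 (40 left).
Feb has 29 days: +29 → Mar 1, 2180 (11 left).
+11 → Mar 12, 2180.

March 12, 2180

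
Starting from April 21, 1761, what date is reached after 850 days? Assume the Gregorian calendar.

August 19, 1763

+365 (one year) → Apr 21, 1762 (485 left).
+365 (one year) → Apr 21, 1763 (120 left).
Apr has 30 days: +10 → May 1, 1763 (110 left).
May has 31 days: +31 → Jun 1, 1763 (79 left).
Jun has 30 days: +30 → Jul 1, 1763 (49 left).
Jul has 31 days: +31 → Aug 1, 1763 (18 left).
+18 → Aug 19, 1763.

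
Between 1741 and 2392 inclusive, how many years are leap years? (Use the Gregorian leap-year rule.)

158

Multiples of 4 in [1741,2392]: 163.
Of those, multiples of 100: 6 (not leap unless ÷400).
Multiples of 400: 1.
Leap years = 163 − 6 + 1 = 158.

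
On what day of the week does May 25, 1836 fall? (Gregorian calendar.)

Wednesday

Doomsday rule: the anchor day for the 1800s is Friday. For year 36: 36÷12 = 3 r 0, and 0÷4 = 0, so 3+0+0 = 3.
Friday + 3 ≡ Monday — that's 1836's doomsday.
In May the doomsday date is May 9.
May 25 is 16 days after May 9; 16 mod 7 = 2, so Monday + 2 = Wednesday.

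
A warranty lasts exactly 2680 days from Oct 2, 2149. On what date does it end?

+365 (one year) → Oct 2, 2150 (2315 left).
+365 (one year) → Oct 2, 2151 (1950 left).
+366 (one year; includes Feb 29, 2152) → Oct 2, 2152 (1584 left).
+365 (one year) → Oct 2, 2153 (1219 left).
+365 (one year) → Oct 2, 2154 (854 left).
+365 (one year) → Oct 2, 2155 (489 left).
+366 (one year; includes Feb 29, 2156) → Oct 2, 2156 (123 left).
Oct has 31 days: +30 → Nov 1, 2156 (93 left).
Nov has 30 days: +30 → Dec 1, 2156 (63 left).
Dec has 31 days: +31 → Jan 1, 2157 (32 left).
Jan has 31 days: +31 → Feb 1, 2157 (1 left).
+1 → Feb 2, 2157.

February 2, 2157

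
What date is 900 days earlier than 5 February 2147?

August 19, 2144

−365 (one year) → Feb 5, 2146 (535 left).
−365 (one year) → Feb 5, 2145 (170 left).
−5 → Jan 31, 2145 (end of Jan, 31 days; 165 left).
−31 → Dec 31, 2144 (end of Dec, 31 days; 134 left).
−31 → Nov 30, 2144 (end of Nov, 30 days; 103 left).
−30 → Oct 31, 2144 (end of Oct, 31 days; 73 left).
−31 → Sep 30, 2144 (end of Sep, 30 days; 42 left).
−30 → Aug 31, 2144 (end of Aug, 31 days; 12 left).
−12 → Aug 19, 2144.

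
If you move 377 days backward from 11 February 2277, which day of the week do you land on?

Monday

First find the weekday of Feb 11, 2277. Doomsday rule: the anchor day for the 2200s is Friday. For year 77: 77÷12 = 6 r 5, and 5÷4 = 1, so 6+5+1 = 12.
Friday + 12 ≡ Wednesday — that's 2277's doomsday.
In February the doomsday date is Feb 28 (2277 is not a leap year).
Feb 11 is 17 days before Feb 28; 17 mod 7 = 3, so Wednesday − 3 = Sunday.
377 mod 7 = 6, so 377 days before a Sunday is Sunday − 6 = Monday.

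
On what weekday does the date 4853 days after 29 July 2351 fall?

Tuesday

Jul 29, 2351 is a Sunday.
4853 mod 7 = 2, so 4853 days after a Sunday is Sunday + 2 = Tuesday.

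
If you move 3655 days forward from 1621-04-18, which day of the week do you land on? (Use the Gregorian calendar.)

Apr 18, 1621 is a Sunday.
3655 mod 7 = 1, so 3655 days after a Sunday is Sunday + 1 = Monday.

Monday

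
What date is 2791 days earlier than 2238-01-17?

−365 (one year) → Jan 17, 2237 (2426 left).
−366 (one year; includes Feb 29, 2236) → Jan 17, 2236 (2060 left).
−365 (one year) → Jan 17, 2235 (1695 left).
−365 (one year) → Jan 17, 2234 (1330 left).
−365 (one year) → Jan 17, 2233 (965 left).
−366 (one year; includes Feb 29, 2232) → Jan 17, 2232 (599 left).
−365 (one year) → Jan 17, 2231 (234 left).
−17 → Dec 31, 2230 (end of Dec, 31 days; 217 left).
−31 → Nov 30, 2230 (end of Nov, 30 days; 186 left).
−30 → Oct 31, 2230 (end of Oct, 31 days; 156 left).
−31 → Sep 30, 2230 (end of Sep, 30 days; 125 left).
−30 → Aug 31, 2230 (end of Aug, 31 days; 95 left).
−31 → Jul 31, 2230 (end of Jul, 31 days; 64 left).
−31 → Jun 30, 2230 (end of Jun, 30 days; 33 left).
−30 → May 31, 2230 (end of May, 31 days; 3 left).
−3 → May 28, 2230.

May 28, 2230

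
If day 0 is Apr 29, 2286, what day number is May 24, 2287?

390

Apr 29, 2286 → May 29, 2286: 30 days (April has 30).
May 29, 2286 → Jun 29, 2286: 31 days (May has 31).
Jun 29, 2286 → Jul 29, 2286: 30 days (June has 30).
Jul 29, 2286 → Aug 29, 2286: 31 days (July has 31).
Aug 29, 2286 → Sep 29, 2286: 31 days (August has 31).
Sep 29, 2286 → Oct 29, 2286: 30 days (September has 30).
Oct 29, 2286 → Nov 29, 2286: 31 days (October has 31).
Nov 29, 2286 → Dec 29, 2286: 30 days (November has 30).
Dec 29, 2286 → Jan 29, 2287: 31 days (December has 31).
Jan 29, 2287 → Feb 28, 2287: 30 days (January has 31).
Feb 28, 2287 → Mar 28, 2287: 28 days (February has 28).
Mar 28, 2287 → Apr 28, 2287: 31 days (March has 31).
Apr 28, 2287 → May 24, 2287: 26 days.
Total: 390 days.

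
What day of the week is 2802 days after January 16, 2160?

Friday

First find the weekday of Jan 16, 2160. Doomsday rule: the anchor day for the 2100s is Sunday. For year 60: 60÷12 = 5 r 0, and 0÷4 = 0, so 5+0+0 = 5.
Sunday + 5 ≡ Friday — that's 2160's doomsday.
In January the doomsday date is Jan 4 (2160 is a leap year (divisible by 4)).
Jan 16 is 12 days after Jan 4; 12 mod 7 = 5, so Friday + 5 = Wednesday.
2802 mod 7 = 2, so 2802 days after a Wednesday is Wednesday + 2 = Friday.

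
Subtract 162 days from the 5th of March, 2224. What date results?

−5 → Feb 29, 2224 (end of Feb, 29 days; 157 left).
−29 → Jan 31, 2224 (end of Jan, 31 days; 128 left).
−31 → Dec 31, 2223 (end of Dec, 31 days; 97 left).
−31 → Nov 30, 2223 (end of Nov, 30 days; 66 left).
−30 → Oct 31, 2223 (end of Oct, 31 days; 36 left).
−31 → Sep 30, 2223 (end of Sep, 30 days; 5 left).
−5 → Sep 25, 2223.

September 25, 2223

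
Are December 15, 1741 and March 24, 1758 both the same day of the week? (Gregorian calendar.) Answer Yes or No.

From Dec 15, 1741 to Mar 24, 1758 is 5943 days.
5943 mod 7 = 0, so they are the same weekday.
(Dec 15, 1741 is a Friday; Mar 24, 1758 is a Friday.)

Yes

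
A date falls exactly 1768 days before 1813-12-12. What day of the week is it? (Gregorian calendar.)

Wednesday

Dec 12, 1813 is a Sunday.
1768 mod 7 = 4, so 1768 days before a Sunday is Sunday − 4 = Wednesday.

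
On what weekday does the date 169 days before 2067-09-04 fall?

Saturday

First find the weekday of Sep 4, 2067. Doomsday rule: the anchor day for the 2000s is Tuesday. For year 67: 67÷12 = 5 r 7, and 7÷4 = 1, so 5+7+1 = 13.
Tuesday + 13 ≡ Monday — that's 2067's doomsday.
In September the doomsday date is Sep 5.
Sep 4 is 1 day before Sep 5; 1 mod 7 = 1, so Monday − 1 = Sunday.
169 mod 7 = 1, so 169 days before a Sunday is Sunday − 1 = Saturday.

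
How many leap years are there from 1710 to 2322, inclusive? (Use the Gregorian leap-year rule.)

148

Multiples of 4 in [1710,2322]: 153.
Of those, multiples of 100: 6 (not leap unless ÷400).
Multiples of 400: 1.
Leap years = 153 − 6 + 1 = 148.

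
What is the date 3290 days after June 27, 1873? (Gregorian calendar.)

+365 (one year) → Jun 27, 1874 (2925 left).
+365 (one year) → Jun 27, 1875 (2560 left).
+366 (one year; includes Feb 29, 1876) → Jun 27, 1876 (2194 left).
+365 (one year) → Jun 27, 1877 (1829 left).
+365 (one year) → Jun 27, 1878 (1464 left).
+365 (one year) → Jun 27, 1879 (1099 left).
+366 (one year; includes Feb 29, 1880) → Jun 27, 1880 (733 left).
+365 (one year) → Jun 27, 1881 (368 left).
Jun has 30 days: +4 → Jul 1, 1881 (364 left).
Jul has 31 days: +31 → Aug 1, 1881 (333 left).
Aug has 31 days: +31 → Sep 1, 1881 (302 left).
Sep has 30 days: +30 → Oct 1, 1881 (272 left).
Oct has 31 days: +31 → Nov 1, 1881 (241 left).
Nov has 30 days: +30 → Dec 1, 1881 (211 left).
Dec has 31 days: +31 → Jan 1, 1882 (180 left).
Jan has 31 days: +31 → Feb 1, 1882 (149 left).
Feb has 28 days: +28 → Mar 1, 1882 (121 left).
Mar has 31 days: +31 → Apr 1, 1882 (90 left).
Apr has 30 days: +30 → May 1, 1882 (60 left).
May has 31 days: +31 → Jun 1, 1882 (29 left).
+29 → Jun 30, 1882.

June 30, 1882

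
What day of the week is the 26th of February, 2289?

Tuesday

Doomsday rule: the anchor day for the 2200s is Friday. For year 89: 89÷12 = 7 r 5, and 5÷4 = 1, so 7+5+1 = 13.
Friday + 13 ≡ Thursday — that's 2289's doomsday.
In February the doomsday date is Feb 28 (2289 is not a leap year).
Feb 26 is 2 days before Feb 28; 2 mod 7 = 2, so Thursday − 2 = Tuesday.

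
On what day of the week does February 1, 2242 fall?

Doomsday rule: the anchor day for the 2200s is Friday. For year 42: 42÷12 = 3 r 6, and 6÷4 = 1, so 3+6+1 = 10.
Friday + 10 ≡ Monday — that's 2242's doomsday.
In February the doomsday date is Feb 28 (2242 is not a leap year).
Feb 1 is 27 days before Feb 28; 27 mod 7 = 6, so Monday − 6 = Tuesday.

Tuesday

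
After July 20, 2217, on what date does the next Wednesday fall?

Jul 20, 2217 is a Sunday.
From Sunday to the next Wednesday is 3 days.
Jul 20, 2217 + 3 = Jul 23, 2217.

July 23, 2217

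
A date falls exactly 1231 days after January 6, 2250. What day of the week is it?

Saturday

Jan 6, 2250 is a Sunday.
1231 mod 7 = 6, so 1231 days after a Sunday is Sunday + 6 = Saturday.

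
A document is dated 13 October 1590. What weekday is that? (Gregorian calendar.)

Saturday

Doomsday rule: the anchor day for the 1500s is Wednesday. For year 90: 90÷12 = 7 r 6, and 6÷4 = 1, so 7+6+1 = 14.
Wednesday + 14 ≡ Wednesday — that's 1590's doomsday.
In October the doomsday date is Oct 10.
Oct 13 is 3 days after Oct 10; 3 mod 7 = 3, so Wednesday + 3 = Saturday.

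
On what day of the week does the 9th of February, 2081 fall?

January 1, 2081 is a Wednesday.
Jan 1, 2081 → Feb 1, 2081: 31 days (January has 31).
Feb 1, 2081 → Feb 9, 2081: 8 days.
Total: 39 days.
39 mod 7 = 4, so Wednesday + 4 = Sunday.

Sunday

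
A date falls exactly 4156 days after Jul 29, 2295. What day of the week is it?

First find the weekday of Jul 29, 2295. Doomsday rule: the anchor day for the 2200s is Friday. For year 95: 95÷12 = 7 r 11, and 11÷4 = 2, so 7+11+2 = 20.
Friday + 20 ≡ Thursday — that's 2295's doomsday.
In July the doomsday date is Jul 11.
Jul 29 is 18 days after Jul 11; 18 mod 7 = 4, so Thursday + 4 = Monday.
4156 mod 7 = 5, so 4156 days after a Monday is Monday + 5 = Saturday.

Saturday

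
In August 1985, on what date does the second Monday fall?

August 1, 1985 is a Thursday.
The first Monday is therefore August 5 (4 days later).
The second Monday is 5 + 1×7 = August 12.

August 12, 1985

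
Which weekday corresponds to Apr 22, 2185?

January 1, 2185 is a Saturday.
Jan 1, 2185 → Feb 1, 2185: 31 days (January has 31).
Feb 1, 2185 → Mar 1, 2185: 28 days (February has 28).
Mar 1, 2185 → Apr 1, 2185: 31 days (March has 31).
Apr 1, 2185 → Apr 22, 2185: 21 days.
Total: 111 days.
111 mod 7 = 6, so Saturday + 6 = Friday.

Friday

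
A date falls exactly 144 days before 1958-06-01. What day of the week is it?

Wednesday

Jun 1, 1958 is a Sunday.
144 mod 7 = 4, so 144 days before a Sunday is Sunday − 4 = Wednesday.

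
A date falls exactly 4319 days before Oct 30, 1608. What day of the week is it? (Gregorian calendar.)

First find the weekday of Oct 30, 1608. Doomsday rule: the anchor day for the 1600s is Tuesday. For year 08: 8÷12 = 0 r 8, and 8÷4 = 2, so 0+8+2 = 10.
Tuesday + 10 ≡ Friday — that's 1608's doomsday.
In October the doomsday date is Oct 10.
Oct 30 is 20 days after Oct 10; 20 mod 7 = 6, so Friday + 6 = Thursday.
4319 mod 7 = 0, so 4319 days before a Thursday is Thursday − 0 = Thursday.

Thursday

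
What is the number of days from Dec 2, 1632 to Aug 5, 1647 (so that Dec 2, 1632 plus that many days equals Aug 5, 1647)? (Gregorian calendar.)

5359

Dec 2, 1632 → Dec 2, 1633: 365 days.
Dec 2, 1633 → Dec 2, 1634: 365 days.
Dec 2, 1634 → Dec 2, 1635: 365 days.
Dec 2, 1635 → Dec 2, 1636: 366 days (Feb 29, 1636 is in that span).
Dec 2, 1636 → Dec 2, 1637: 365 days.
Dec 2, 1637 → Dec 2, 1638: 365 days.
Dec 2, 1638 → Dec 2, 1639: 365 days.
Dec 2, 1639 → Dec 2, 1640: 366 days (Feb 29, 1640 is in that span).
Dec 2, 1640 → Dec 2, 1641: 365 days.
Dec 2, 1641 → Dec 2, 1642: 365 days.
Dec 2, 1642 → Dec 2, 1643: 365 days.
Dec 2, 1643 → Dec 2, 1644: 366 days (Feb 29, 1644 is in that span).
Dec 2, 1644 → Dec 2, 1645: 365 days.
Dec 2, 1645 → Dec 2, 1646: 365 days.
Dec 2, 1646 → Jan 2, 1647: 31 days (December has 31).
Jan 2, 1647 → Feb 2, 1647: 31 days (January has 31).
Feb 2, 1647 → Mar 2, 1647: 28 days (February has 28).
Mar 2, 1647 → Apr 2, 1647: 31 days (March has 31).
Apr 2, 1647 → May 2, 1647: 30 days (April has 30).
May 2, 1647 → Jun 2, 1647: 31 days (May has 31).
Jun 2, 1647 → Jul 2, 1647: 30 days (June has 30).
Jul 2, 1647 → Aug 2, 1647: 31 days (July has 31).
Aug 2, 1647 → Aug 5, 1647: 3 days.
Total: 5359 days.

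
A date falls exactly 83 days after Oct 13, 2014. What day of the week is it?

Sunday

First find the weekday of Oct 13, 2014. Doomsday rule: the anchor day for the 2000s is Tuesday. For year 14: 14÷12 = 1 r 2, and 2÷4 = 0, so 1+2+0 = 3.
Tuesday + 3 ≡ Friday — that's 2014's doomsday.
In October the doomsday date is Oct 10.
Oct 13 is 3 days after Oct 10; 3 mod 7 = 3, so Friday + 3 = Monday.
83 mod 7 = 6, so 83 days after a Monday is Monday + 6 = Sunday.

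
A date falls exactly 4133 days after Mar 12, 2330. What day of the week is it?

First find the weekday of Mar 12, 2330. Doomsday rule: the anchor day for the 2300s is Wednesday. For year 30: 30÷12 = 2 r 6, and 6÷4 = 1, so 2+6+1 = 9.
Wednesday + 9 ≡ Friday — that's 2330's doomsday.
In March the doomsday date is Mar 14.
Mar 12 is 2 days before Mar 14; 2 mod 7 = 2, so Friday − 2 = Wednesday.
4133 mod 7 = 3, so 4133 days after a Wednesday is Wednesday + 3 = Saturday.

Saturday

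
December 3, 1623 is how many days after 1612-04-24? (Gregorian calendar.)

Apr 24, 1612 → Apr 24, 1613: 365 days.
Apr 24, 1613 → Apr 24, 1614: 365 days.
Apr 24, 1614 → Apr 24, 1615: 365 days.
Apr 24, 1615 → Apr 24, 1616: 366 days (Feb 29, 1616 is in that span).
Apr 24, 1616 → Apr 24, 1617: 365 days.
Apr 24, 1617 → Apr 24, 1618: 365 days.
Apr 24, 1618 → Apr 24, 1619: 365 days.
Apr 24, 1619 → Apr 24, 1620: 366 days (Feb 29, 1620 is in that span).
Apr 24, 1620 → Apr 24, 1621: 365 days.
Apr 24, 1621 → Apr 24, 1622: 365 days.
Apr 24, 1622 → Apr 24, 1623: 365 days.
Apr 24, 1623 → May 24, 1623: 30 days (April has 30).
May 24, 1623 → Jun 24, 1623: 31 days (May has 31).
Jun 24, 1623 → Jul 24, 1623: 30 days (June has 30).
Jul 24, 1623 → Aug 24, 1623: 31 days (July has 31).
Aug 24, 1623 → Sep 24, 1623: 31 days (August has 31).
Sep 24, 1623 → Oct 24, 1623: 30 days (September has 30).
Oct 24, 1623 → Nov 24, 1623: 31 days (October has 31).
Nov 24, 1623 → Dec 3, 1623: 9 days.
Total: 4240 days.

4240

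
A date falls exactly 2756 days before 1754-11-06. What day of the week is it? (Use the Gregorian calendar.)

Nov 6, 1754 is a Wednesday.
2756 mod 7 = 5, so 2756 days before a Wednesday is Wednesday − 5 = Friday.

Friday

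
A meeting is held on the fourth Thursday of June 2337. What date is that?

June 24, 2337

June 1, 2337 is a Tuesday.
The first Thursday is therefore June 3 (2 days later).
The fourth Thursday is 3 + 3×7 = June 24.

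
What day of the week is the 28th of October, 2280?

Thursday

Doomsday rule: the anchor day for the 2200s is Friday. For year 80: 80÷12 = 6 r 8, and 8÷4 = 2, so 6+8+2 = 16.
Friday + 16 ≡ Sunday — that's 2280's doomsday.
In October the doomsday date is Oct 10.
Oct 28 is 18 days after Oct 10; 18 mod 7 = 4, so Sunday + 4 = Thursday.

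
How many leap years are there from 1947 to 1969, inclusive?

6

Multiples of 4 in [1947,1969]: 6.
Of those, multiples of 100: 0 (not leap unless ÷400).
Multiples of 400: 0.
Leap years = 6 − 0 + 0 = 6.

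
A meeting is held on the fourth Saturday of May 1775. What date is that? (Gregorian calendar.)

May 27, 1775

May 1, 1775 is a Monday.
The first Saturday is therefore May 6 (5 days later).
The fourth Saturday is 6 + 3×7 = May 27.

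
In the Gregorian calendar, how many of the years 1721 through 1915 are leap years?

Multiples of 4 in [1721,1915]: 48.
Of those, multiples of 100: 2 (not leap unless ÷400).
Multiples of 400: 0.
Leap years = 48 − 2 + 0 = 46.

46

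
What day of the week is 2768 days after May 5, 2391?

First find the weekday of May 5, 2391. Doomsday rule: the anchor day for the 2300s is Wednesday. For year 91: 91÷12 = 7 r 7, and 7÷4 = 1, so 7+7+1 = 15.
Wednesday + 15 ≡ Thursday — that's 2391's doomsday.
In May the doomsday date is May 9.
May 5 is 4 days before May 9; 4 mod 7 = 4, so Thursday − 4 = Sunday.
2768 mod 7 = 3, so 2768 days after a Sunday is Sunday + 3 = Wednesday.

Wednesday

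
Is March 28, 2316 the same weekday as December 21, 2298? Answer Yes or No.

From Dec 21, 2298 to Mar 28, 2316 is 6306 days.
6306 mod 7 = 6, so they are different weekdays.
(Dec 21, 2298 is a Wednesday; Mar 28, 2316 is a Tuesday.)

No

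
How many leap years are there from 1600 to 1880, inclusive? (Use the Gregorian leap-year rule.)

69

Multiples of 4 in [1600,1880]: 71.
Of those, multiples of 100: 3 (not leap unless ÷400).
Multiples of 400: 1.
Leap years = 71 − 3 + 1 = 69.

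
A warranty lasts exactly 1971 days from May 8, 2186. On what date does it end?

+365 (one year) → May 8, 2187 (1606 left).
+366 (one year; includes Feb 29, 2188) → May 8, 2188 (1240 left).
+365 (one year) → May 8, 2189 (875 left).
+365 (one year) → May 8, 2190 (510 left).
+365 (one year) → May 8, 2191 (145 left).
May has 31 days: +24 → Jun 1, 2191 (121 left).
Jun has 30 days: +30 → Jul 1, 2191 (91 left).
Jul has 31 days: +31 → Aug 1, 2191 (60 left).
Aug has 31 days: +31 → Sep 1, 2191 (29 left).
+29 → Sep 30, 2191.

September 30, 2191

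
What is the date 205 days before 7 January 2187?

June 16, 2186

−7 → Dec 31, 2186 (end of Dec, 31 days; 198 left).
−31 → Nov 30, 2186 (end of Nov, 30 days; 167 left).
−30 → Oct 31, 2186 (end of Oct, 31 days; 137 left).
−31 → Sep 30, 2186 (end of Sep, 30 days; 106 left).
−30 → Aug 31, 2186 (end of Aug, 31 days; 76 left).
−31 → Jul 31, 2186 (end of Jul, 31 days; 45 left).
−31 → Jun 30, 2186 (end of Jun, 30 days; 14 left).
−14 → Jun 16, 2186.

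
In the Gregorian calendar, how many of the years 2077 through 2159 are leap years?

Multiples of 4 in [2077,2159]: 20.
Of those, multiples of 100: 1 (not leap unless ÷400).
Multiples of 400: 0.
Leap years = 20 − 1 + 0 = 19.

19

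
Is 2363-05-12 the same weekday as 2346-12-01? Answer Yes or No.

Yes

From Dec 1, 2346 to May 12, 2363 is 6006 days.
6006 mod 7 = 0, so they are the same weekday.
(Dec 1, 2346 is a Sunday; May 12, 2363 is a Sunday.)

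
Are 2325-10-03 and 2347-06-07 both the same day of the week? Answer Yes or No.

Yes

From Oct 3, 2325 to Jun 7, 2347 is 7917 days.
7917 mod 7 = 0, so they are the same weekday.
(Oct 3, 2325 is a Saturday; Jun 7, 2347 is a Saturday.)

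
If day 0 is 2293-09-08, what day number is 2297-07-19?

1410

Sep 8, 2293 → Sep 8, 2294: 365 days.
Sep 8, 2294 → Sep 8, 2295: 365 days.
Sep 8, 2295 → Sep 8, 2296: 366 days (Feb 29, 2296 is in that span).
Sep 8, 2296 → Oct 8, 2296: 30 days (September has 30).
Oct 8, 2296 → Nov 8, 2296: 31 days (October has 31).
Nov 8, 2296 → Dec 8, 2296: 30 days (November has 30).
Dec 8, 2296 → Jan 8, 2297: 31 days (December has 31).
Jan 8, 2297 → Feb 8, 2297: 31 days (January has 31).
Feb 8, 2297 → Mar 8, 2297: 28 days (February has 28).
Mar 8, 2297 → Apr 8, 2297: 31 days (March has 31).
Apr 8, 2297 → May 8, 2297: 30 days (April has 30).
May 8, 2297 → Jun 8, 2297: 31 days (May has 31).
Jun 8, 2297 → Jul 8, 2297: 30 days (June has 30).
Jul 8, 2297 → Jul 19, 2297: 11 days.
Total: 1410 days.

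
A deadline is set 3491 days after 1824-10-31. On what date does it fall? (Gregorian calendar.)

+365 (one year) → Oct 31, 1825 (3126 left).
+365 (one year) → Oct 31, 1826 (2761 left).
+365 (one year) → Oct 31, 1827 (2396 left).
+366 (one year; includes Feb 29, 1828) → Oct 31, 1828 (2030 left).
+365 (one year) → Oct 31, 1829 (1665 left).
+365 (one year) → Oct 31, 1830 (1300 left).
+365 (one year) → Oct 31, 1831 (935 left).
+366 (one year; includes Feb 29, 1832) → Oct 31, 1832 (569 left).
+365 (one year) → Oct 31, 1833 (204 left).
Oct has 31 days: +1 → Nov 1, 1833 (203 left).
Nov has 30 days: +30 → Dec 1, 1833 (173 left).
Dec has 31 days: +31 → Jan 1, 1834 (142 left).
Jan has 31 days: +31 → Feb 1, 1834 (111 left).
Feb has 28 days: +28 → Mar 1, 1834 (83 left).
Mar has 31 days: +31 → Apr 1, 1834 (52 left).
Apr has 30 days: +30 → May 1, 1834 (22 left).
+22 → May 23, 1834.

May 23, 1834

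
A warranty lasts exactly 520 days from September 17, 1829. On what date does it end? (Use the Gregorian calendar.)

February 19, 1831

+365 (one year) → Sep 17, 1830 (155 left).
Sep has 30 days: +14 → Oct 1, 1830 (141 left).
Oct has 31 days: +31 → Nov 1, 1830 (110 left).
Nov has 30 days: +30 → Dec 1, 1830 (80 left).
Dec has 31 days: +31 → Jan 1, 1831 (49 left).
Jan has 31 days: +31 → Feb 1, 1831 (18 left).
+18 → Feb 19, 1831.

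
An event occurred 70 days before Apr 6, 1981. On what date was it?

−6 → Mar 31, 1981 (end of Mar, 31 days; 64 left).
−31 → Feb 28, 1981 (end of Feb, 28 days; 33 left).
−28 → Jan 31, 1981 (end of Jan, 31 days; 5 left).
−5 → Jan 26, 1981.

January 26, 1981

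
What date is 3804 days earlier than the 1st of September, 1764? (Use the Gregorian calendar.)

−366 (one year; includes Feb 29, 1764) → Sep 1, 1763 (3438 left).
−365 (one year) → Sep 1, 1762 (3073 left).
−365 (one year) → Sep 1, 1761 (2708 left).
−365 (one year) → Sep 1, 1760 (2343 left).
−366 (one year; includes Feb 29, 1760) → Sep 1, 1759 (1977 left).
−365 (one year) → Sep 1, 1758 (1612 left).
−365 (one year) → Sep 1, 1757 (1247 left).
−365 (one year) → Sep 1, 1756 (882 left).
−366 (one year; includes Feb 29, 1756) → Sep 1, 1755 (516 left).
−365 (one year) → Sep 1, 1754 (151 left).
−1 → Aug 31, 1754 (end of Aug, 31 days; 150 left).
−31 → Jul 31, 1754 (end of Jul, 31 days; 119 left).
−31 → Jun 30, 1754 (end of Jun, 30 days; 88 left).
−30 → May 31, 1754 (end of May, 31 days; 58 left).
−31 → Apr 30, 1754 (end of Apr, 30 days; 27 left).
−27 → Apr 3, 1754.

April 3, 1754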